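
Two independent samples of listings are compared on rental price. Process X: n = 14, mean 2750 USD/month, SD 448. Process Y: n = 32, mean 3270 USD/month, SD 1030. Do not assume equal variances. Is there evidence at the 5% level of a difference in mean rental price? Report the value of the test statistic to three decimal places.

-2.386

Let group 1 = process X, group 2 = process Y. H0: μ_1 = μ_2; H1: μ_1 ≠ μ_2 (Welch's two-sample t-test, two-sided).
t = (x̄_1 − x̄_2)/√(s_1²/n_1 + s_2²/n_2) = (2750 − 3270)/√(448²/14 + 1030²/32) = -2.386
Welch–Satterthwaite df ≈ 43.99
Two-sided p-value ≈ 0.021
Since p ≈ 0.021 < α = 0.05, reject H0; the data support H1.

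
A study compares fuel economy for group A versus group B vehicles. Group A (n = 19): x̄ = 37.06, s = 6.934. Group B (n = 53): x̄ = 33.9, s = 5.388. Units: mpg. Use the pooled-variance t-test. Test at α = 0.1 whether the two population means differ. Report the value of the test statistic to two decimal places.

2.03

Let group 1 = group A, group 2 = group B. H0: μ_1 = μ_2; H1: μ_1 ≠ μ_2 (two-sample pooled-variance t-test, two-sided).
s_p² = [(19−1)·6.934² + (53−1)·5.388²]/(19+53−2) = 33.9291
t = (37.06 − 33.9)/√[33.9291·(1/19 + 1/53)] = 2.03
df = n₁ + n₂ − 2 = 70
Two-sided p-value ≈ 0.046
Since p ≈ 0.046 < α = 0.1, reject H0; the data support H1.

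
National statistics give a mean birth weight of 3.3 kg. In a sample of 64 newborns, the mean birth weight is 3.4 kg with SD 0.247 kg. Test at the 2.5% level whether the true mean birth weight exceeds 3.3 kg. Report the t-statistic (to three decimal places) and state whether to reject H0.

t = 3.239; reject H0

H0: μ = 3.3; H1: μ > 3.3 (one-sample t-test, right-tailed).
t = (x̄ − μ₀)/(s/√n) = (3.4 − 3.3)/(0.247/√64) = 3.239
df = n − 1 = 63
p-value = P(T ≥ 3.239) ≈ 0.001
Since p ≈ 0.001 < α = 0.025, reject H0; the evidence is statistically significant.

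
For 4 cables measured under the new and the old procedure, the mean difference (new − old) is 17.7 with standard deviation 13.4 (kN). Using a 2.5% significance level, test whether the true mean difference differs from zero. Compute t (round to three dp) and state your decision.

t = 2.642; fail to reject H0

H0: μ_d = 0; H1: μ_d ≠ 0 (paired t-test on the differences, two-sided).
t = d̄/(s_d/√n) = 17.7/(13.4/√4) = 2.642
df = n − 1 = 3
Two-sided p-value ≈ 0.0775
Since p ≈ 0.0775 > α = 0.025, fail to reject H0; the data do not provide sufficient evidence against H0.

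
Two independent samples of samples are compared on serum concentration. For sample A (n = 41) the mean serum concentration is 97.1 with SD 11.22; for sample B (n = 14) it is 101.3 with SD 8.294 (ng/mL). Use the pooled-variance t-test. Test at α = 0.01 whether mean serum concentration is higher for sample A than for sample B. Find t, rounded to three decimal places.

Let group 1 = sample A, group 2 = sample B. H0: μ_1 = μ_2; H1: μ_1 > μ_2 (two-sample pooled-variance t-test, right-tailed).
s_p² = [(41−1)·11.22² + (14−1)·8.294²]/(41+14−2) = 111.883
t = (97.1 − 101.3)/√[111.883·(1/41 + 1/14)] = -1.283
df = n₁ + n₂ − 2 = 53
p-value = P(T ≥ -1.283) ≈ 0.8974
Since p ≈ 0.8974 > α = 0.01, fail to reject H0; the data do not provide sufficient evidence against H0.

-1.283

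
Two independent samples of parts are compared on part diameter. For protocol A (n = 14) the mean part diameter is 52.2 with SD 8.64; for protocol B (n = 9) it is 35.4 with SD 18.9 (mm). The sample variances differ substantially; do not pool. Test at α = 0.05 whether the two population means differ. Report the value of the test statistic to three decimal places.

Let group 1 = protocol A, group 2 = protocol B. H0: μ_1 = μ_2; H1: μ_1 ≠ μ_2 (Welch's two-sample t-test, two-sided).
t = (x̄_1 − x̄_2)/√(s_1²/n_1 + s_2²/n_2) = (52.2 − 35.4)/√(8.64²/14 + 18.9²/9) = 2.504
Welch–Satterthwaite df ≈ 10.18
Two-sided p-value ≈ 0.0309
Since p ≈ 0.0309 < α = 0.05, reject H0; the data support H1.

2.504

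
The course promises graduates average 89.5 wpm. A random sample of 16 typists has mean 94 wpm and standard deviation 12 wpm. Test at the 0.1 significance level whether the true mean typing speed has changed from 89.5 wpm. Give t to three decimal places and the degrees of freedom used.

t = 1.500, df = 15

H0: μ = 89.5; H1: μ ≠ 89.5 (one-sample t-test, two-sided).
t = (x̄ − μ₀)/(s/√n) = (94 − 89.5)/(12/√16) = 1.500
df = n − 1 = 15
Two-sided p-value ≈ 0.154
Since p ≈ 0.154 > α = 0.1, fail to reject H0; the evidence is not statistically significant.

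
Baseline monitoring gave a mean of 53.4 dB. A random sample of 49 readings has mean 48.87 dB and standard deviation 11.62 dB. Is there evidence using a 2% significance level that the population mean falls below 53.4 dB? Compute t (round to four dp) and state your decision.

t = -2.7289; reject H0

H0: μ = 53.4; H1: μ < 53.4 (one-sample t-test, left-tailed).
t = (x̄ − μ₀)/(s/√n) = (48.87 − 53.4)/(11.62/√49) = -2.7289
df = n − 1 = 48
p-value = P(T ≤ -2.7289) ≈ 0.0044
Since p ≈ 0.0044 < α = 0.02, reject H0; the data support H1.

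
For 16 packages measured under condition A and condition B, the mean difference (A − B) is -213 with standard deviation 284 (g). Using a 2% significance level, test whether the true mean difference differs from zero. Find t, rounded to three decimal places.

H0: μ_d = 0; H1: μ_d ≠ 0 (paired t-test on the differences, two-sided).
t = d̄/(s_d/√n) = -213/(284/√16) = -3.000
df = n − 1 = 15
Two-sided p-value ≈ 0.0090
Since p ≈ 0.0090 < α = 0.02, reject H0; the evidence is statistically significant.

-3.000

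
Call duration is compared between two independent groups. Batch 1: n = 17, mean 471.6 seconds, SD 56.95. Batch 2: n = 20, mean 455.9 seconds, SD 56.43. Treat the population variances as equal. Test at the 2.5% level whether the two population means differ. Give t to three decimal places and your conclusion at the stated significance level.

Let group 1 = batch 1, group 2 = batch 2. H0: μ_1 = μ_2; H1: μ_1 ≠ μ_2 (two-sample pooled-variance t-test, two-sided).
s_p² = [(17−1)·56.95² + (20−1)·56.43²]/(17+20−2) = 3211.3
t = (471.6 − 455.9)/√[3211.3·(1/17 + 1/20)] = 0.840
df = n₁ + n₂ − 2 = 35
Two-sided p-value ≈ 0.4067
Since p ≈ 0.4067 > α = 0.025, fail to reject H0; the evidence is not statistically significant.

t = 0.840; fail to reject H0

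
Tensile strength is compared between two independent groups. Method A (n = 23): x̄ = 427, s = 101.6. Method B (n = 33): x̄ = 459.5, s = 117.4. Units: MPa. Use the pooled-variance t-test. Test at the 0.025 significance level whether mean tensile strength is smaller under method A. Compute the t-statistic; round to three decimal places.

-1.076

Let group 1 = method A, group 2 = method B. H0: μ_1 = μ_2; H1: μ_1 < μ_2 (two-sample pooled-variance t-test, left-tailed).
s_p² = [(23−1)·101.6² + (33−1)·117.4²]/(23+33−2) = 12373
t = (427 − 459.5)/√[12373·(1/23 + 1/33)] = -1.076
df = n₁ + n₂ − 2 = 54
p-value = P(T ≤ -1.076) ≈ 0.143
Since p ≈ 0.143 > α = 0.025, fail to reject H0; the evidence is not statistically significant.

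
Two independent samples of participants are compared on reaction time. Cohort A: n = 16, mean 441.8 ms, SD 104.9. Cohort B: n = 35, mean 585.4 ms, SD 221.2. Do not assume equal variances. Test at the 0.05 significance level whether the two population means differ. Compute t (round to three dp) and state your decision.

t = -3.144; reject H0

Let group 1 = cohort A, group 2 = cohort B. H0: μ_1 = μ_2; H1: μ_1 ≠ μ_2 (Welch's two-sample t-test, two-sided).
t = (x̄_1 − x̄_2)/√(s_1²/n_1 + s_2²/n_2) = (441.8 − 585.4)/√(104.9²/16 + 221.2²/35) = -3.144
Welch–Satterthwaite df ≈ 48.87
Two-sided p-value ≈ 0.0028
Since p ≈ 0.0028 < α = 0.05, reject H0; the data support H1.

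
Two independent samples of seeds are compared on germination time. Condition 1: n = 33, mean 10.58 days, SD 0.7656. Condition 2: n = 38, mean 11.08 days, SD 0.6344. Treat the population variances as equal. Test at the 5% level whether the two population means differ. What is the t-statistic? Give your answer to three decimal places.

-3.009

Let group 1 = condition 1, group 2 = condition 2. H0: μ_1 = μ_2; H1: μ_1 ≠ μ_2 (two-sample pooled-variance t-test, two-sided).
s_p² = [(33−1)·0.7656² + (38−1)·0.6344²]/(33+38−2) = 0.487648
t = (10.58 − 11.08)/√[0.487648·(1/33 + 1/38)] = -3.009
df = n₁ + n₂ − 2 = 69
Two-sided p-value ≈ 0.004
Since p ≈ 0.004 < α = 0.05, reject H0; the evidence is statistically significant.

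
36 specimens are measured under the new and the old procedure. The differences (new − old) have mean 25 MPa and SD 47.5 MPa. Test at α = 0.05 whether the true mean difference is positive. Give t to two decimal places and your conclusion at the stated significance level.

t = 3.16; reject H0

H0: μ_d = 0; H1: μ_d > 0 (paired t-test on the differences, right-tailed).
t = d̄/(s_d/√n) = 25/(47.5/√36) = 3.16
df = n − 1 = 35
p-value = P(T ≥ 3.16) ≈ 0.002
Since p ≈ 0.002 < α = 0.05, reject H0; the data support H1.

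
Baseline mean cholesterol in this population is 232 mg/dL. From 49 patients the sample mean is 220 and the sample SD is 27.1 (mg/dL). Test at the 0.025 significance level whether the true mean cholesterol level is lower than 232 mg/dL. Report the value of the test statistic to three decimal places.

-3.100

H0: μ = 232; H1: μ < 232 (one-sample t-test, left-tailed).
t = (x̄ − μ₀)/(s/√n) = (220 − 232)/(27.1/√49) = -3.100
df = n − 1 = 48
p-value = P(T ≤ -3.100) ≈ 0.002
Since p ≈ 0.002 < α = 0.025, reject H0; the data support H1.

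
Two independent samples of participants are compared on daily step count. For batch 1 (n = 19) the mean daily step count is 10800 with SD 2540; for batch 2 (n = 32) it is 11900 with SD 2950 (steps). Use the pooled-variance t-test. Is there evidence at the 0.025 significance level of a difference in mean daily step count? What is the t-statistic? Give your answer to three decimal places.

-1.353

Let group 1 = batch 1, group 2 = batch 2. H0: μ_1 = μ_2; H1: μ_1 ≠ μ_2 (two-sample pooled-variance t-test, two-sided).
s_p² = [(19−1)·2540² + (32−1)·2950²]/(19+32−2) = 7875640
t = (10800 − 11900)/√[7875640·(1/19 + 1/32)] = -1.353
df = n₁ + n₂ − 2 = 49
Two-sided p-value ≈ 0.182
Since p ≈ 0.182 > α = 0.025, fail to reject H0; the data do not provide sufficient evidence against H0.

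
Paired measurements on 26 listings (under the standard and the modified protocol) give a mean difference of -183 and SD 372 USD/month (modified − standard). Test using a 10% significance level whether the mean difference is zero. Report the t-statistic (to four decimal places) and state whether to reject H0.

H0: μ_d = 0; H1: μ_d ≠ 0 (paired t-test on the differences, two-sided).
t = d̄/(s_d/√n) = -183/(372/√26) = -2.5084
df = n − 1 = 25
Two-sided p-value ≈ 0.019
Since p ≈ 0.019 < α = 0.1, reject H0; the evidence is statistically significant.

t = -2.5084; reject H0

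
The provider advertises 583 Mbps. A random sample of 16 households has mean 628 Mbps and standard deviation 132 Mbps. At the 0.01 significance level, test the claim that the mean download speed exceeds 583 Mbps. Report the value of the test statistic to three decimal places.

1.364

H0: μ = 583; H1: μ > 583 (one-sample t-test, right-tailed).
t = (x̄ − μ₀)/(s/√n) = (628 − 583)/(132/√16) = 1.364
df = n − 1 = 15
p-value = P(T ≥ 1.364) ≈ 0.096
Since p ≈ 0.096 > α = 0.01, fail to reject H0; the evidence is not statistically significant.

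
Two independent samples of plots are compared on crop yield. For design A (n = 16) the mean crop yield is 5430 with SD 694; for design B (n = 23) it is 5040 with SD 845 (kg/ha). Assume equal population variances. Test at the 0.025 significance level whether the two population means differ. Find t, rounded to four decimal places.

Let group 1 = design A, group 2 = design B. H0: μ_1 = μ_2; H1: μ_1 ≠ μ_2 (two-sample pooled-variance t-test, two-sided).
s_p² = [(16−1)·694² + (23−1)·845²]/(16+23−2) = 619813
t = (5430 − 5040)/√[619813·(1/16 + 1/23)] = 1.5217
df = n₁ + n₂ − 2 = 37
Two-sided p-value ≈ 0.1366
Since p ≈ 0.1366 > α = 0.025, fail to reject H0; the data do not provide sufficient evidence against H0.

1.5217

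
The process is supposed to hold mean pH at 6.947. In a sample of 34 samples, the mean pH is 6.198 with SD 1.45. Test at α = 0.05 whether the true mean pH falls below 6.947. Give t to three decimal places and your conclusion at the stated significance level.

H0: μ = 6.947; H1: μ < 6.947 (one-sample t-test, left-tailed).
t = (x̄ − μ₀)/(s/√n) = (6.198 − 6.947)/(1.45/√34) = -3.012
df = n − 1 = 33
p-value = P(T ≤ -3.012) ≈ 0.002
Since p ≈ 0.002 < α = 0.05, reject H0; the evidence is statistically significant.

t = -3.012; reject H0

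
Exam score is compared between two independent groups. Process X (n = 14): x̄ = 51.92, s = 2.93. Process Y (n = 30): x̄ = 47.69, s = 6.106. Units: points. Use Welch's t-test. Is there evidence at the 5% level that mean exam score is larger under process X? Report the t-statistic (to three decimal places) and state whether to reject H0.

Let group 1 = process X, group 2 = process Y. H0: μ_1 = μ_2; H1: μ_1 > μ_2 (Welch's two-sample t-test, right-tailed).
t = (x̄_1 − x̄_2)/√(s_1²/n_1 + s_2²/n_2) = (51.92 − 47.69)/√(2.93²/14 + 6.106²/30) = 3.105
Welch–Satterthwaite df ≈ 41.91
p-value = P(T ≥ 3.105) ≈ 0.002
Since p ≈ 0.002 < α = 0.05, reject H0; the data support H1.

t = 3.105; reject H0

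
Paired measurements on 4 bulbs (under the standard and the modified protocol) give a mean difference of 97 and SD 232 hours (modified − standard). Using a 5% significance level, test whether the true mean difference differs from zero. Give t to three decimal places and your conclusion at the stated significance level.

t = 0.836; fail to reject H0

H0: μ_d = 0; H1: μ_d ≠ 0 (paired t-test on the differences, two-sided).
t = d̄/(s_d/√n) = 97/(232/√4) = 0.836
df = n − 1 = 3
Two-sided p-value ≈ 0.4644
Since p ≈ 0.4644 > α = 0.05, fail to reject H0; the data do not provide sufficient evidence against H0.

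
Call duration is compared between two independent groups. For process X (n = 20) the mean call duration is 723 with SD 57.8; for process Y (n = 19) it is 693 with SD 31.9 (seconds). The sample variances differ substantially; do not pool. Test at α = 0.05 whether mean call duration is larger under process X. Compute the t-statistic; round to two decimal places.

2.02

Let group 1 = process X, group 2 = process Y. H0: μ_1 = μ_2; H1: μ_1 > μ_2 (Welch's two-sample t-test, right-tailed).
t = (x̄_1 − x̄_2)/√(s_1²/n_1 + s_2²/n_2) = (723 − 693)/√(57.8²/20 + 31.9²/19) = 2.02
Welch–Satterthwaite df ≈ 29.89
p-value = P(T ≥ 2.02) ≈ 0.026
Since p ≈ 0.026 < α = 0.05, reject H0; the data support H1.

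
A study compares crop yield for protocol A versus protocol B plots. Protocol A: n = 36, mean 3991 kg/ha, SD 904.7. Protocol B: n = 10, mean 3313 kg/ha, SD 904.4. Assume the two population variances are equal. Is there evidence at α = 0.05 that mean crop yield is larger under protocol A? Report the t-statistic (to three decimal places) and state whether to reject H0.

Let group 1 = protocol A, group 2 = protocol B. H0: μ_1 = μ_2; H1: μ_1 > μ_2 (two-sample pooled-variance t-test, right-tailed).
s_p² = [(36−1)·904.7² + (10−1)·904.4²]/(36+10−2) = 818371
t = (3991 − 3313)/√[818371·(1/36 + 1/10)] = 2.097
df = n₁ + n₂ − 2 = 44
p-value = P(T ≥ 2.097) ≈ 0.0209
Since p ≈ 0.0209 < α = 0.05, reject H0; the evidence is statistically significant.

t = 2.097; reject H0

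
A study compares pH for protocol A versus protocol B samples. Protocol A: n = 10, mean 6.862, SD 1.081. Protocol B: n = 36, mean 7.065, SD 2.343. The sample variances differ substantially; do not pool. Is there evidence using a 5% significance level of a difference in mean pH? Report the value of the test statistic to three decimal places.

Let group 1 = protocol A, group 2 = protocol B. H0: μ_1 = μ_2; H1: μ_1 ≠ μ_2 (Welch's two-sample t-test, two-sided).
t = (x̄_1 − x̄_2)/√(s_1²/n_1 + s_2²/n_2) = (6.862 − 7.065)/√(1.081²/10 + 2.343²/36) = -0.391
Welch–Satterthwaite df ≈ 33.25
Two-sided p-value ≈ 0.6982
Since p ≈ 0.6982 > α = 0.05, fail to reject H0; the evidence is not statistically significant.

-0.391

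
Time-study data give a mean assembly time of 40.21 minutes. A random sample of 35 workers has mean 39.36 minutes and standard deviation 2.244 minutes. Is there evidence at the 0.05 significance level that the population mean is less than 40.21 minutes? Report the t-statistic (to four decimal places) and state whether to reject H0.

t = -2.2409; reject H0

H0: μ = 40.21; H1: μ < 40.21 (one-sample t-test, left-tailed).
t = (x̄ − μ₀)/(s/√n) = (39.36 − 40.21)/(2.244/√35) = -2.2409
df = n − 1 = 34
p-value = P(T ≤ -2.2409) ≈ 0.0158
Since p ≈ 0.0158 < α = 0.05, reject H0; the data support H1.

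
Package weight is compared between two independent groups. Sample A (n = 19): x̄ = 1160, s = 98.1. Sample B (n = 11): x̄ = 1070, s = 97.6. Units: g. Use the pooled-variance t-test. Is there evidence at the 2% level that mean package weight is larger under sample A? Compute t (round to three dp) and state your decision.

Let group 1 = sample A, group 2 = sample B. H0: μ_1 = μ_2; H1: μ_1 > μ_2 (two-sample pooled-variance t-test, right-tailed).
s_p² = [(19−1)·98.1² + (11−1)·97.6²]/(19+11−2) = 9588.66
t = (1160 − 1070)/√[9588.66·(1/19 + 1/11)] = 2.426
df = n₁ + n₂ − 2 = 28
p-value = P(T ≥ 2.426) ≈ 0.0110
Since p ≈ 0.0110 < α = 0.02, reject H0; the data support H1.

t = 2.426; reject H0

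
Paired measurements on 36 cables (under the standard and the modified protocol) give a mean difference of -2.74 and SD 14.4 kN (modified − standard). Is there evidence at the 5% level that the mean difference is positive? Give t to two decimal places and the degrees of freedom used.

H0: μ_d = 0; H1: μ_d > 0 (paired t-test on the differences, right-tailed).
t = d̄/(s_d/√n) = -2.74/(14.4/√36) = -1.14
df = n − 1 = 35
p-value = P(T ≥ -1.14) ≈ 0.869
Since p ≈ 0.869 > α = 0.05, fail to reject H0; the evidence is not statistically significant.

t = -1.14, df = 35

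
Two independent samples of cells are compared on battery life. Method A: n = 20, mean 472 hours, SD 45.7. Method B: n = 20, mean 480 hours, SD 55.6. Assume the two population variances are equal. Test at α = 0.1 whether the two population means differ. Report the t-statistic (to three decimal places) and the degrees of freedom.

t = -0.497, df = 38

Let group 1 = method A, group 2 = method B. H0: μ_1 = μ_2; H1: μ_1 ≠ μ_2 (two-sample pooled-variance t-test, two-sided).
s_p² = [(20−1)·45.7² + (20−1)·55.6²]/(20+20−2) = 2589.93
t = (472 − 480)/√[2589.93·(1/20 + 1/20)] = -0.497
df = n₁ + n₂ − 2 = 38
Two-sided p-value ≈ 0.6220
Since p ≈ 0.6220 > α = 0.1, fail to reject H0; the evidence is not statistically significant.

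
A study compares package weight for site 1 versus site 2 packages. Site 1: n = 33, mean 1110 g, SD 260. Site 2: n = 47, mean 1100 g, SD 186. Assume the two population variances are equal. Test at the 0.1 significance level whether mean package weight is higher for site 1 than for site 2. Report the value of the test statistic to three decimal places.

0.201

Let group 1 = site 1, group 2 = site 2. H0: μ_1 = μ_2; H1: μ_1 > μ_2 (two-sample pooled-variance t-test, right-tailed).
s_p² = [(33−1)·260² + (47−1)·186²]/(33+47−2) = 48136.1
t = (1110 − 1100)/√[48136.1·(1/33 + 1/47)] = 0.201
df = n₁ + n₂ − 2 = 78
p-value = P(T ≥ 0.201) ≈ 0.421
Since p ≈ 0.421 > α = 0.1, fail to reject H0; the data do not provide sufficient evidence against H0.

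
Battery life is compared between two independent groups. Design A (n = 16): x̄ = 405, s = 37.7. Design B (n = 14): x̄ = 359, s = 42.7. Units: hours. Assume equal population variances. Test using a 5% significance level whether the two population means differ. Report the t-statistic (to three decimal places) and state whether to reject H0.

Let group 1 = design A, group 2 = design B. H0: μ_1 = μ_2; H1: μ_1 ≠ μ_2 (two-sample pooled-variance t-test, two-sided).
s_p² = [(16−1)·37.7² + (14−1)·42.7²]/(16+14−2) = 1607.93
t = (405 − 359)/√[1607.93·(1/16 + 1/14)] = 3.135
df = n₁ + n₂ − 2 = 28
Two-sided p-value ≈ 0.004
Since p ≈ 0.004 < α = 0.05, reject H0; the evidence is statistically significant.

t = 3.135; reject H0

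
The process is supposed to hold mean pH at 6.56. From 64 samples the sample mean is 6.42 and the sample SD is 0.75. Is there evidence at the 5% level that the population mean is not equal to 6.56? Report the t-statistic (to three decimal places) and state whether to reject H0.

H0: μ = 6.56; H1: μ ≠ 6.56 (one-sample t-test, two-sided).
t = (x̄ − μ₀)/(s/√n) = (6.42 − 6.56)/(0.75/√64) = -1.493
df = n − 1 = 63
Two-sided p-value ≈ 0.140
Since p ≈ 0.140 > α = 0.05, fail to reject H0; the data do not provide sufficient evidence against H0.

t = -1.493; fail to reject H0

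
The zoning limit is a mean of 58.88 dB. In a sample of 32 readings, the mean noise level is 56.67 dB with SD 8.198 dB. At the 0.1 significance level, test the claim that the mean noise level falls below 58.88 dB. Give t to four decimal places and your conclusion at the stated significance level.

H0: μ = 58.88; H1: μ < 58.88 (one-sample t-test, left-tailed).
t = (x̄ − μ₀)/(s/√n) = (56.67 − 58.88)/(8.198/√32) = -1.5250
df = n − 1 = 31
p-value = P(T ≤ -1.5250) ≈ 0.069
Since p ≈ 0.069 < α = 0.1, reject H0; the evidence is statistically significant.

t = -1.5250; reject H0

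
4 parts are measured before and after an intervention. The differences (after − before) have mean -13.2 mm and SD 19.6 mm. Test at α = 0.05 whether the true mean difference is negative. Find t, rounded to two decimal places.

H0: μ_d = 0; H1: μ_d < 0 (paired t-test on the differences, left-tailed).
t = d̄/(s_d/√n) = -13.2/(19.6/√4) = -1.35
df = n − 1 = 3
p-value = P(T ≤ -1.35) ≈ 0.1354
Since p ≈ 0.1354 > α = 0.05, fail to reject H0; the data do not provide sufficient evidence against H0.

-1.35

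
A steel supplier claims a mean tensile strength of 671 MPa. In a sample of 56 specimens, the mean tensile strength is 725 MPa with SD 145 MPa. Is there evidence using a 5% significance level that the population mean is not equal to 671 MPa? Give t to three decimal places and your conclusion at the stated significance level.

t = 2.787; reject H0

H0: μ = 671; H1: μ ≠ 671 (one-sample t-test, two-sided).
t = (x̄ − μ₀)/(s/√n) = (725 − 671)/(145/√56) = 2.787
df = n − 1 = 55
Two-sided p-value ≈ 0.0073
Since p ≈ 0.0073 < α = 0.05, reject H0; the evidence is statistically significant.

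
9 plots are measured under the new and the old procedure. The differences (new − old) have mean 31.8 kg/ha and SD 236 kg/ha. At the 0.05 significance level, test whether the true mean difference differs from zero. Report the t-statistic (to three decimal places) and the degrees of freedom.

t = 0.404, df = 8

H0: μ_d = 0; H1: μ_d ≠ 0 (paired t-test on the differences, two-sided).
t = d̄/(s_d/√n) = 31.8/(236/√9) = 0.404
df = n − 1 = 8
Two-sided p-value ≈ 0.6966
Since p ≈ 0.6966 > α = 0.05, fail to reject H0; the evidence is not statistically significant.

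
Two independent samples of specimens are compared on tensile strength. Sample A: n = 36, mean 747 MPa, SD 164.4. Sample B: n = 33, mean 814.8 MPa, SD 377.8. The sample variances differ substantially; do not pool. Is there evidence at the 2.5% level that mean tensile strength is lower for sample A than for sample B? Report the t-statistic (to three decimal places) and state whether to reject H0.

Let group 1 = sample A, group 2 = sample B. H0: μ_1 = μ_2; H1: μ_1 < μ_2 (Welch's two-sample t-test, left-tailed).
t = (x̄_1 − x̄_2)/√(s_1²/n_1 + s_2²/n_2) = (747 − 814.8)/√(164.4²/36 + 377.8²/33) = -0.952
Welch–Satterthwaite df ≈ 42.89
p-value = P(T ≤ -0.952) ≈ 0.173
Since p ≈ 0.173 > α = 0.025, fail to reject H0; the data do not provide sufficient evidence against H0.

t = -0.952; fail to reject H0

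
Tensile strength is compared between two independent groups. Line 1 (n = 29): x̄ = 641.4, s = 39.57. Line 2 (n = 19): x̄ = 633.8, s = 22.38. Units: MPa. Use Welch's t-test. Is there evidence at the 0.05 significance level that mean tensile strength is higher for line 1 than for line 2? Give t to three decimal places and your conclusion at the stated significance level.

Let group 1 = line 1, group 2 = line 2. H0: μ_1 = μ_2; H1: μ_1 > μ_2 (Welch's two-sample t-test, right-tailed).
t = (x̄_1 − x̄_2)/√(s_1²/n_1 + s_2²/n_2) = (641.4 − 633.8)/√(39.57²/29 + 22.38²/19) = 0.848
Welch–Satterthwaite df ≈ 45.24
p-value = P(T ≥ 0.848) ≈ 0.2005
Since p ≈ 0.2005 > α = 0.05, fail to reject H0; the data do not provide sufficient evidence against H0.

t = 0.848; fail to reject H0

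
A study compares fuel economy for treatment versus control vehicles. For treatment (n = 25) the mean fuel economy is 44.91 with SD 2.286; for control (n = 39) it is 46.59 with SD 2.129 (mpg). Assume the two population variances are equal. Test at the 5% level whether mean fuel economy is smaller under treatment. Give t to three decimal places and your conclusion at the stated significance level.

t = -2.993; reject H0

Let group 1 = treatment, group 2 = control. H0: μ_1 = μ_2; H1: μ_1 < μ_2 (two-sample pooled-variance t-test, left-tailed).
s_p² = [(25−1)·2.286² + (39−1)·2.129²]/(25+39−2) = 4.80096
t = (44.91 − 46.59)/√[4.80096·(1/25 + 1/39)] = -2.993
df = n₁ + n₂ − 2 = 62
p-value = P(T ≤ -2.993) ≈ 0.0020
Since p ≈ 0.0020 < α = 0.05, reject H0; the evidence is statistically significant.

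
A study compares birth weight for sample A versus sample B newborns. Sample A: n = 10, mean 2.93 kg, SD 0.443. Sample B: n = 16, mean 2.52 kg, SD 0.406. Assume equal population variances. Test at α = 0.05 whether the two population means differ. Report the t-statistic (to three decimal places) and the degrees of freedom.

t = 2.420, df = 24

Let group 1 = sample A, group 2 = sample B. H0: μ_1 = μ_2; H1: μ_1 ≠ μ_2 (two-sample pooled-variance t-test, two-sided).
s_p² = [(10−1)·0.443² + (16−1)·0.406²]/(10+16−2) = 0.176616
t = (2.93 − 2.52)/√[0.176616·(1/10 + 1/16)] = 2.420
df = n₁ + n₂ − 2 = 24
Two-sided p-value ≈ 0.0235
Since p ≈ 0.0235 < α = 0.05, reject H0; the evidence is statistically significant.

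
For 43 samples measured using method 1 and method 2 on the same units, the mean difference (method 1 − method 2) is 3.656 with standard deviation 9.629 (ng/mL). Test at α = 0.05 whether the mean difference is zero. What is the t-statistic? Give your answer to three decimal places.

H0: μ_d = 0; H1: μ_d ≠ 0 (paired t-test on the differences, two-sided).
t = d̄/(s_d/√n) = 3.656/(9.629/√43) = 2.490
df = n − 1 = 42
Two-sided p-value ≈ 0.017
Since p ≈ 0.017 < α = 0.05, reject H0; the evidence is statistically significant.

2.490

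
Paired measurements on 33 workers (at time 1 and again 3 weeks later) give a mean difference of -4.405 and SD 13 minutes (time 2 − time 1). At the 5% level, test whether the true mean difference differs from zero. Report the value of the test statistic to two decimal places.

-1.95

H0: μ_d = 0; H1: μ_d ≠ 0 (paired t-test on the differences, two-sided).
t = d̄/(s_d/√n) = -4.405/(13/√33) = -1.95
df = n − 1 = 32
Two-sided p-value ≈ 0.0604
Since p ≈ 0.0604 > α = 0.05, fail to reject H0; the data do not provide sufficient evidence against H0.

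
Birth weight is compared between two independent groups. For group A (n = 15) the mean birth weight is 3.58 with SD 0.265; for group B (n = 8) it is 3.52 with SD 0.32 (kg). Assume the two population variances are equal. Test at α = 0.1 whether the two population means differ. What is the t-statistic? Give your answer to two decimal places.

0.48

Let group 1 = group A, group 2 = group B. H0: μ_1 = μ_2; H1: μ_1 ≠ μ_2 (two-sample pooled-variance t-test, two-sided).
s_p² = [(15−1)·0.265² + (8−1)·0.32²]/(15+8−2) = 0.08095
t = (3.58 − 3.52)/√[0.08095·(1/15 + 1/8)] = 0.48
df = n₁ + n₂ − 2 = 21
Two-sided p-value ≈ 0.6350
Since p ≈ 0.6350 > α = 0.1, fail to reject H0; the evidence is not statistically significant.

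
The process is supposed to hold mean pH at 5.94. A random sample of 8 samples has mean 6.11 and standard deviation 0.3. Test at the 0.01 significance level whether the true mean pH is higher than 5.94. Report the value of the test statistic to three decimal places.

H0: μ = 5.94; H1: μ > 5.94 (one-sample t-test, right-tailed).
t = (x̄ − μ₀)/(s/√n) = (6.11 − 5.94)/(0.3/√8) = 1.603
df = n − 1 = 7
p-value = P(T ≥ 1.603) ≈ 0.077
Since p ≈ 0.077 > α = 0.01, fail to reject H0; the evidence is not statistically significant.

1.603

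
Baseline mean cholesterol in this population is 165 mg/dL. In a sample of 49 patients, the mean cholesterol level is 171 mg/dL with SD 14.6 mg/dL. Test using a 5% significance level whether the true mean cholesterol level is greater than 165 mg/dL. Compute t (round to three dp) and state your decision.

H0: μ = 165; H1: μ > 165 (one-sample t-test, right-tailed).
t = (x̄ − μ₀)/(s/√n) = (171 − 165)/(14.6/√49) = 2.877
df = n − 1 = 48
p-value = P(T ≥ 2.877) ≈ 0.0030
Since p ≈ 0.0030 < α = 0.05, reject H0; the evidence is statistically significant.

t = 2.877; reject H0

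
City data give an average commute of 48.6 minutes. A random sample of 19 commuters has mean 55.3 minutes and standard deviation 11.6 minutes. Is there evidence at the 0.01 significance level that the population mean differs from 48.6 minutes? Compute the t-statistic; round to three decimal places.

2.518

H0: μ = 48.6; H1: μ ≠ 48.6 (one-sample t-test, two-sided).
t = (x̄ − μ₀)/(s/√n) = (55.3 − 48.6)/(11.6/√19) = 2.518
df = n − 1 = 18
Two-sided p-value ≈ 0.0215
Since p ≈ 0.0215 > α = 0.01, fail to reject H0; the data do not provide sufficient evidence against H0.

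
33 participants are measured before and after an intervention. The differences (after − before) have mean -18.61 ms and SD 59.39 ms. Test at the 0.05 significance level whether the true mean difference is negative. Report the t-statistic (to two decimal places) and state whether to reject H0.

t = -1.80; reject H0

H0: μ_d = 0; H1: μ_d < 0 (paired t-test on the differences, left-tailed).
t = d̄/(s_d/√n) = -18.61/(59.39/√33) = -1.80
df = n − 1 = 32
p-value = P(T ≤ -1.80) ≈ 0.0406
Since p ≈ 0.0406 < α = 0.05, reject H0; the data support H1.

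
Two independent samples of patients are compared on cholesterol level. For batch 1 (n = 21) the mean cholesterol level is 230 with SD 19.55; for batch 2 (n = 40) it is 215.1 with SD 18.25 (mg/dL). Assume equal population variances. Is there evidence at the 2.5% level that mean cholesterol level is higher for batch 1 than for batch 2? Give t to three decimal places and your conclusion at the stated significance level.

Let group 1 = batch 1, group 2 = batch 2. H0: μ_1 = μ_2; H1: μ_1 > μ_2 (two-sample pooled-variance t-test, right-tailed).
s_p² = [(21−1)·19.55² + (40−1)·18.25²]/(21+40−2) = 349.72
t = (230 − 215.1)/√[349.72·(1/21 + 1/40)] = 2.957
df = n₁ + n₂ − 2 = 59
p-value = P(T ≥ 2.957) ≈ 0.0022
Since p ≈ 0.0022 < α = 0.025, reject H0; the evidence is statistically significant.

t = 2.957; reject H0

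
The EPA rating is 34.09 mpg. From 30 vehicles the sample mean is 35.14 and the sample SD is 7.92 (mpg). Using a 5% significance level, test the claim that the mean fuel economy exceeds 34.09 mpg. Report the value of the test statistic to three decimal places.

0.726

H0: μ = 34.09; H1: μ > 34.09 (one-sample t-test, right-tailed).
t = (x̄ − μ₀)/(s/√n) = (35.14 − 34.09)/(7.92/√30) = 0.726
df = n − 1 = 29
p-value = P(T ≥ 0.726) ≈ 0.2368
Since p ≈ 0.2368 > α = 0.05, fail to reject H0; the data do not provide sufficient evidence against H0.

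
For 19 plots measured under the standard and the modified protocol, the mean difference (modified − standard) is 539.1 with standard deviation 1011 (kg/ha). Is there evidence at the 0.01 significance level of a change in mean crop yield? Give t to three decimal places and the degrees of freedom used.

H0: μ_d = 0; H1: μ_d ≠ 0 (paired t-test on the differences, two-sided).
t = d̄/(s_d/√n) = 539.1/(1011/√19) = 2.324
df = n − 1 = 18
Two-sided p-value ≈ 0.0320
Since p ≈ 0.0320 > α = 0.01, fail to reject H0; the data do not provide sufficient evidence against H0.

t = 2.324, df = 18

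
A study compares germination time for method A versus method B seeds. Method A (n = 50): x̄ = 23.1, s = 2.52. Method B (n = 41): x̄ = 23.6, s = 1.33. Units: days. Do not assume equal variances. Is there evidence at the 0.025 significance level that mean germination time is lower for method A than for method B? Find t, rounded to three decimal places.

-1.212

Let group 1 = method A, group 2 = method B. H0: μ_1 = μ_2; H1: μ_1 < μ_2 (Welch's two-sample t-test, left-tailed).
t = (x̄_1 − x̄_2)/√(s_1²/n_1 + s_2²/n_2) = (23.1 − 23.6)/√(2.52²/50 + 1.33²/41) = -1.212
Welch–Satterthwaite df ≈ 77.05
p-value = P(T ≤ -1.212) ≈ 0.1146
Since p ≈ 0.1146 > α = 0.025, fail to reject H0; the data do not provide sufficient evidence against H0.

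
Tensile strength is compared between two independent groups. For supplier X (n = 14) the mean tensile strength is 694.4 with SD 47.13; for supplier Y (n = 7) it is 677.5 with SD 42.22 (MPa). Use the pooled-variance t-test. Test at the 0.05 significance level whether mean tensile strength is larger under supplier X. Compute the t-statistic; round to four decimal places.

Let group 1 = supplier X, group 2 = supplier Y. H0: μ_1 = μ_2; H1: μ_1 > μ_2 (two-sample pooled-variance t-test, right-tailed).
s_p² = [(14−1)·47.13² + (7−1)·42.22²]/(14+7−2) = 2082.7
t = (694.4 − 677.5)/√[2082.7·(1/14 + 1/7)] = 0.8000
df = n₁ + n₂ − 2 = 19
p-value = P(T ≥ 0.8000) ≈ 0.2168
Since p ≈ 0.2168 > α = 0.05, fail to reject H0; the data do not provide sufficient evidence against H0.

0.8000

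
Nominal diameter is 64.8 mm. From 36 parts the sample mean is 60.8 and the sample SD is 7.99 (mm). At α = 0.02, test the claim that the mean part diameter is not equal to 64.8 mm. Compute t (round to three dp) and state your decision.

t = -3.004; reject H0

H0: μ = 64.8; H1: μ ≠ 64.8 (one-sample t-test, two-sided).
t = (x̄ − μ₀)/(s/√n) = (60.8 − 64.8)/(7.99/√36) = -3.004
df = n − 1 = 35
Two-sided p-value ≈ 0.0049
Since p ≈ 0.0049 < α = 0.02, reject H0; the evidence is statistically significant.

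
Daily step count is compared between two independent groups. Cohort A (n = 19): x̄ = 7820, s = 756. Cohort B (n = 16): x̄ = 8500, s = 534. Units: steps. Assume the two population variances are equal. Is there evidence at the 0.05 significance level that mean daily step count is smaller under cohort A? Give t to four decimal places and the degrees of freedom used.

Let group 1 = cohort A, group 2 = cohort B. H0: μ_1 = μ_2; H1: μ_1 < μ_2 (two-sample pooled-variance t-test, left-tailed).
s_p² = [(19−1)·756² + (16−1)·534²]/(19+16−2) = 441363
t = (7820 − 8500)/√[441363·(1/19 + 1/16)] = -3.0166
df = n₁ + n₂ − 2 = 33
p-value = P(T ≤ -3.0166) ≈ 0.002
Since p ≈ 0.002 < α = 0.05, reject H0; the evidence is statistically significant.

t = -3.0166, df = 33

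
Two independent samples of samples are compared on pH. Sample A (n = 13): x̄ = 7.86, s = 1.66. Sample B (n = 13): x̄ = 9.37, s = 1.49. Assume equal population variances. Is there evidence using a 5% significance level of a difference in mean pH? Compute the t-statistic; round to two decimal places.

Let group 1 = sample A, group 2 = sample B. H0: μ_1 = μ_2; H1: μ_1 ≠ μ_2 (two-sample pooled-variance t-test, two-sided).
s_p² = [(13−1)·1.66² + (13−1)·1.49²]/(13+13−2) = 2.48785
t = (7.86 − 9.37)/√[2.48785·(1/13 + 1/13)] = -2.44
df = n₁ + n₂ − 2 = 24
Two-sided p-value ≈ 0.022
Since p ≈ 0.022 < α = 0.05, reject H0; the data support H1.

-2.44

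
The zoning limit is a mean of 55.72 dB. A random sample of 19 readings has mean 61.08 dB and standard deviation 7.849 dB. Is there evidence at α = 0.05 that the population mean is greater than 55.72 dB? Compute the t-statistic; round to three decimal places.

H0: μ = 55.72; H1: μ > 55.72 (one-sample t-test, right-tailed).
t = (x̄ − μ₀)/(s/√n) = (61.08 − 55.72)/(7.849/√19) = 2.977
df = n − 1 = 18
p-value = P(T ≥ 2.977) ≈ 0.004
Since p ≈ 0.004 < α = 0.05, reject H0; the evidence is statistically significant.

2.977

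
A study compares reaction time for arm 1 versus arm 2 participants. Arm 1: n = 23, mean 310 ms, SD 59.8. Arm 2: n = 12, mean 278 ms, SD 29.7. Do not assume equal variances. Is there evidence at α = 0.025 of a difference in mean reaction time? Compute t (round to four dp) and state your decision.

t = 2.1147; fail to reject H0

Let group 1 = arm 1, group 2 = arm 2. H0: μ_1 = μ_2; H1: μ_1 ≠ μ_2 (Welch's two-sample t-test, two-sided).
t = (x̄_1 − x̄_2)/√(s_1²/n_1 + s_2²/n_2) = (310 − 278)/√(59.8²/23 + 29.7²/12) = 2.1147
Welch–Satterthwaite df ≈ 32.98
Two-sided p-value ≈ 0.042
Since p ≈ 0.042 > α = 0.025, fail to reject H0; the evidence is not statistically significant.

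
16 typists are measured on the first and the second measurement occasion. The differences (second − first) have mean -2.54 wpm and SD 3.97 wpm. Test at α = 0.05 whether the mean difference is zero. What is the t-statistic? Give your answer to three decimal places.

-2.559

H0: μ_d = 0; H1: μ_d ≠ 0 (paired t-test on the differences, two-sided).
t = d̄/(s_d/√n) = -2.54/(3.97/√16) = -2.559
df = n − 1 = 15
Two-sided p-value ≈ 0.022
Since p ≈ 0.022 < α = 0.05, reject H0; the evidence is statistically significant.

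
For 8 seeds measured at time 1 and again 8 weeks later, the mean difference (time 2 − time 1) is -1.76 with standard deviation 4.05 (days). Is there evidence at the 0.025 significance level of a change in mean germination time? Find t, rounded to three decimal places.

-1.229

H0: μ_d = 0; H1: μ_d ≠ 0 (paired t-test on the differences, two-sided).
t = d̄/(s_d/√n) = -1.76/(4.05/√8) = -1.229
df = n − 1 = 7
Two-sided p-value ≈ 0.259
Since p ≈ 0.259 > α = 0.025, fail to reject H0; the evidence is not statistically significant.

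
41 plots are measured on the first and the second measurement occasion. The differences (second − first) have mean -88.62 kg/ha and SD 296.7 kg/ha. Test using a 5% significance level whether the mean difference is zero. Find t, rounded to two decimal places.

-1.91

H0: μ_d = 0; H1: μ_d ≠ 0 (paired t-test on the differences, two-sided).
t = d̄/(s_d/√n) = -88.62/(296.7/√41) = -1.91
df = n − 1 = 40
Two-sided p-value ≈ 0.063
Since p ≈ 0.063 > α = 0.05, fail to reject H0; the evidence is not statistically significant.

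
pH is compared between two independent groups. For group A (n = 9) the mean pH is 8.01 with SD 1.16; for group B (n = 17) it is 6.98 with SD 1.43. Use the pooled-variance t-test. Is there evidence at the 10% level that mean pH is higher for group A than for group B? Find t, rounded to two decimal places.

Let group 1 = group A, group 2 = group B. H0: μ_1 = μ_2; H1: μ_1 > μ_2 (two-sample pooled-variance t-test, right-tailed).
s_p² = [(9−1)·1.16² + (17−1)·1.43²]/(9+17−2) = 1.8118
t = (8.01 − 6.98)/√[1.8118·(1/9 + 1/17)] = 1.86
df = n₁ + n₂ − 2 = 24
p-value = P(T ≥ 1.86) ≈ 0.038
Since p ≈ 0.038 < α = 0.1, reject H0; the evidence is statistically significant.

1.86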